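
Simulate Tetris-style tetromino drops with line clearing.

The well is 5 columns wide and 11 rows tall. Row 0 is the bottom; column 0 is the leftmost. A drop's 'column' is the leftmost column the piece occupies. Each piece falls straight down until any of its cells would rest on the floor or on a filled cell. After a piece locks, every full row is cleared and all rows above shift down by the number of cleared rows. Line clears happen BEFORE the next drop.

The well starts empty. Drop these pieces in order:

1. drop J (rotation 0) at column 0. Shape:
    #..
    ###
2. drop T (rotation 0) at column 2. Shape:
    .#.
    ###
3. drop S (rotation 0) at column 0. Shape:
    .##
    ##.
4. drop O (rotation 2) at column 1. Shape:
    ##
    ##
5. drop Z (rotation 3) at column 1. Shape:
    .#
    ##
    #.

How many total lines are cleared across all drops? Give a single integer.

Answer: 0

Derivation:
Drop 1: J rot0 at col 0 lands with bottom-row=0; cleared 0 line(s) (total 0); column heights now [2 1 1 0 0], max=2
Drop 2: T rot0 at col 2 lands with bottom-row=1; cleared 0 line(s) (total 0); column heights now [2 1 2 3 2], max=3
Drop 3: S rot0 at col 0 lands with bottom-row=2; cleared 0 line(s) (total 0); column heights now [3 4 4 3 2], max=4
Drop 4: O rot2 at col 1 lands with bottom-row=4; cleared 0 line(s) (total 0); column heights now [3 6 6 3 2], max=6
Drop 5: Z rot3 at col 1 lands with bottom-row=6; cleared 0 line(s) (total 0); column heights now [3 8 9 3 2], max=9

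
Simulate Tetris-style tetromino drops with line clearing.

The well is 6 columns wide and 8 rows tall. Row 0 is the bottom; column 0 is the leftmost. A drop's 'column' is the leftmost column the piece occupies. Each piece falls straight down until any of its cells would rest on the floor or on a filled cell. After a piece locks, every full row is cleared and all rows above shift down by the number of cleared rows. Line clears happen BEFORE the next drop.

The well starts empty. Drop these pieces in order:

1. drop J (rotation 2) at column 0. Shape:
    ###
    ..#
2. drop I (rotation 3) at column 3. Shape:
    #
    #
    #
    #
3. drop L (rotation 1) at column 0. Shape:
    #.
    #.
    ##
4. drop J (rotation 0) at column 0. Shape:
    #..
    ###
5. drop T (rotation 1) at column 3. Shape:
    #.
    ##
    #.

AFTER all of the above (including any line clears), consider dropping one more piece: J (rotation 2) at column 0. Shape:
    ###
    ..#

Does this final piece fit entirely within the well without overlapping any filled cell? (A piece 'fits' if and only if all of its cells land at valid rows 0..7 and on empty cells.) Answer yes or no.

Drop 1: J rot2 at col 0 lands with bottom-row=0; cleared 0 line(s) (total 0); column heights now [2 2 2 0 0 0], max=2
Drop 2: I rot3 at col 3 lands with bottom-row=0; cleared 0 line(s) (total 0); column heights now [2 2 2 4 0 0], max=4
Drop 3: L rot1 at col 0 lands with bottom-row=2; cleared 0 line(s) (total 0); column heights now [5 3 2 4 0 0], max=5
Drop 4: J rot0 at col 0 lands with bottom-row=5; cleared 0 line(s) (total 0); column heights now [7 6 6 4 0 0], max=7
Drop 5: T rot1 at col 3 lands with bottom-row=4; cleared 0 line(s) (total 0); column heights now [7 6 6 7 6 0], max=7
Test piece J rot2 at col 0 (width 3): heights before test = [7 6 6 7 6 0]; fits = True

Answer: yes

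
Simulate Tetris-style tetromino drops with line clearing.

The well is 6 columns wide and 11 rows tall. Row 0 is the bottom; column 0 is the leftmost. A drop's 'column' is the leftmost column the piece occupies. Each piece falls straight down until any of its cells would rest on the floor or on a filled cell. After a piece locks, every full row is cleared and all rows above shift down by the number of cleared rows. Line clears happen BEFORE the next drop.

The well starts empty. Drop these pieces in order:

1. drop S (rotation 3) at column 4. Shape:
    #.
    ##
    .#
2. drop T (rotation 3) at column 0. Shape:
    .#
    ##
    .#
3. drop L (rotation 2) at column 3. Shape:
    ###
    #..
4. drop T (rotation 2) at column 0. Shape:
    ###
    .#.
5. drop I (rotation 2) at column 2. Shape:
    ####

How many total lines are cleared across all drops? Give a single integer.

Drop 1: S rot3 at col 4 lands with bottom-row=0; cleared 0 line(s) (total 0); column heights now [0 0 0 0 3 2], max=3
Drop 2: T rot3 at col 0 lands with bottom-row=0; cleared 0 line(s) (total 0); column heights now [2 3 0 0 3 2], max=3
Drop 3: L rot2 at col 3 lands with bottom-row=2; cleared 0 line(s) (total 0); column heights now [2 3 0 4 4 4], max=4
Drop 4: T rot2 at col 0 lands with bottom-row=3; cleared 0 line(s) (total 0); column heights now [5 5 5 4 4 4], max=5
Drop 5: I rot2 at col 2 lands with bottom-row=5; cleared 0 line(s) (total 0); column heights now [5 5 6 6 6 6], max=6

Answer: 0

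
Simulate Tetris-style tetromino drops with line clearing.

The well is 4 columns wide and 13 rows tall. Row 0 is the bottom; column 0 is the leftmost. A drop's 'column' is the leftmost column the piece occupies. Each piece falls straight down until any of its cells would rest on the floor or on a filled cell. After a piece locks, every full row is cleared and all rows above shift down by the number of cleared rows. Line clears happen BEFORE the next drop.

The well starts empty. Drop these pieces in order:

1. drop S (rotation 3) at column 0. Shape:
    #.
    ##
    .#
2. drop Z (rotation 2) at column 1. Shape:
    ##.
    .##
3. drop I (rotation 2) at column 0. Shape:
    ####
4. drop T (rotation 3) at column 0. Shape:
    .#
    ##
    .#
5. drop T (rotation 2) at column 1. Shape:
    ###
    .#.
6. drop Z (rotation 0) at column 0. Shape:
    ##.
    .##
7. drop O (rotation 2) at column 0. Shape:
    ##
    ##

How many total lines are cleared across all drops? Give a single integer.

Drop 1: S rot3 at col 0 lands with bottom-row=0; cleared 0 line(s) (total 0); column heights now [3 2 0 0], max=3
Drop 2: Z rot2 at col 1 lands with bottom-row=1; cleared 1 line(s) (total 1); column heights now [2 2 2 0], max=2
Drop 3: I rot2 at col 0 lands with bottom-row=2; cleared 1 line(s) (total 2); column heights now [2 2 2 0], max=2
Drop 4: T rot3 at col 0 lands with bottom-row=2; cleared 0 line(s) (total 2); column heights now [4 5 2 0], max=5
Drop 5: T rot2 at col 1 lands with bottom-row=4; cleared 0 line(s) (total 2); column heights now [4 6 6 6], max=6
Drop 6: Z rot0 at col 0 lands with bottom-row=6; cleared 0 line(s) (total 2); column heights now [8 8 7 6], max=8
Drop 7: O rot2 at col 0 lands with bottom-row=8; cleared 0 line(s) (total 2); column heights now [10 10 7 6], max=10

Answer: 2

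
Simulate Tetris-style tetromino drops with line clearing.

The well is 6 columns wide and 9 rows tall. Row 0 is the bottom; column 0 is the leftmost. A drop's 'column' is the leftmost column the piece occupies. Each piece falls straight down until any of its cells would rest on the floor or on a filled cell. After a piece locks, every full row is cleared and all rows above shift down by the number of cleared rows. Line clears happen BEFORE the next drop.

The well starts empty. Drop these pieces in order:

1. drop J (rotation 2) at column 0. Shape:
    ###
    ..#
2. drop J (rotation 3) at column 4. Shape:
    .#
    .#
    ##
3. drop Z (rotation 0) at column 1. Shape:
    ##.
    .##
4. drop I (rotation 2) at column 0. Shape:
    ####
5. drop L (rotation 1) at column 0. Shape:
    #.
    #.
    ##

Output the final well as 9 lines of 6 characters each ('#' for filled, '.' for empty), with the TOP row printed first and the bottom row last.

Drop 1: J rot2 at col 0 lands with bottom-row=0; cleared 0 line(s) (total 0); column heights now [2 2 2 0 0 0], max=2
Drop 2: J rot3 at col 4 lands with bottom-row=0; cleared 0 line(s) (total 0); column heights now [2 2 2 0 1 3], max=3
Drop 3: Z rot0 at col 1 lands with bottom-row=2; cleared 0 line(s) (total 0); column heights now [2 4 4 3 1 3], max=4
Drop 4: I rot2 at col 0 lands with bottom-row=4; cleared 0 line(s) (total 0); column heights now [5 5 5 5 1 3], max=5
Drop 5: L rot1 at col 0 lands with bottom-row=5; cleared 0 line(s) (total 0); column heights now [8 6 5 5 1 3], max=8

Answer: ......
#.....
#.....
##....
####..
.##...
..##.#
###..#
..#.##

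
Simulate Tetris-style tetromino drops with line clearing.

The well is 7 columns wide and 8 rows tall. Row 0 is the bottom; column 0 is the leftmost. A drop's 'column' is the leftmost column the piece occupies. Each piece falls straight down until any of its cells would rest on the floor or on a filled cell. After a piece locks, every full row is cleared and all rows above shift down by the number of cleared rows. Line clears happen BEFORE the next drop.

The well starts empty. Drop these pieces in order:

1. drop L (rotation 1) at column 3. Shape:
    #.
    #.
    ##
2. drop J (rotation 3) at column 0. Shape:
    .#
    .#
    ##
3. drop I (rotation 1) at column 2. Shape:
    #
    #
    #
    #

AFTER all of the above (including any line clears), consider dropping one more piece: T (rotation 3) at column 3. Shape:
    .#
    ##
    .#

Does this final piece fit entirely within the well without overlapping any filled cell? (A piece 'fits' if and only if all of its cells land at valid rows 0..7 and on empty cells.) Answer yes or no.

Drop 1: L rot1 at col 3 lands with bottom-row=0; cleared 0 line(s) (total 0); column heights now [0 0 0 3 1 0 0], max=3
Drop 2: J rot3 at col 0 lands with bottom-row=0; cleared 0 line(s) (total 0); column heights now [1 3 0 3 1 0 0], max=3
Drop 3: I rot1 at col 2 lands with bottom-row=0; cleared 0 line(s) (total 0); column heights now [1 3 4 3 1 0 0], max=4
Test piece T rot3 at col 3 (width 2): heights before test = [1 3 4 3 1 0 0]; fits = True

Answer: yes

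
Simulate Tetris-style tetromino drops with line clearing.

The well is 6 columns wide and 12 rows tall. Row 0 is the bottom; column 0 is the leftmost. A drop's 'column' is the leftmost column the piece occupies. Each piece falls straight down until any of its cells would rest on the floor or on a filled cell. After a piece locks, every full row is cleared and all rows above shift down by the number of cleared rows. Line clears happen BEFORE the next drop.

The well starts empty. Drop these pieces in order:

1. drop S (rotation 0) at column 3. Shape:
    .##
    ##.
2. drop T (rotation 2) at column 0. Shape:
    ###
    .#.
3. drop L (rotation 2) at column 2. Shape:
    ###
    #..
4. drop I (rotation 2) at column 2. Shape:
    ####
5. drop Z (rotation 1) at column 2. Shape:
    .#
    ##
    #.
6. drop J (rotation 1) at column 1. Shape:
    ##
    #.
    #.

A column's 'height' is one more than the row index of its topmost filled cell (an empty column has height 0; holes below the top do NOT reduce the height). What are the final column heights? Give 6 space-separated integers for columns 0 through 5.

Answer: 2 8 8 8 5 5

Derivation:
Drop 1: S rot0 at col 3 lands with bottom-row=0; cleared 0 line(s) (total 0); column heights now [0 0 0 1 2 2], max=2
Drop 2: T rot2 at col 0 lands with bottom-row=0; cleared 0 line(s) (total 0); column heights now [2 2 2 1 2 2], max=2
Drop 3: L rot2 at col 2 lands with bottom-row=2; cleared 0 line(s) (total 0); column heights now [2 2 4 4 4 2], max=4
Drop 4: I rot2 at col 2 lands with bottom-row=4; cleared 0 line(s) (total 0); column heights now [2 2 5 5 5 5], max=5
Drop 5: Z rot1 at col 2 lands with bottom-row=5; cleared 0 line(s) (total 0); column heights now [2 2 7 8 5 5], max=8
Drop 6: J rot1 at col 1 lands with bottom-row=5; cleared 0 line(s) (total 0); column heights now [2 8 8 8 5 5], max=8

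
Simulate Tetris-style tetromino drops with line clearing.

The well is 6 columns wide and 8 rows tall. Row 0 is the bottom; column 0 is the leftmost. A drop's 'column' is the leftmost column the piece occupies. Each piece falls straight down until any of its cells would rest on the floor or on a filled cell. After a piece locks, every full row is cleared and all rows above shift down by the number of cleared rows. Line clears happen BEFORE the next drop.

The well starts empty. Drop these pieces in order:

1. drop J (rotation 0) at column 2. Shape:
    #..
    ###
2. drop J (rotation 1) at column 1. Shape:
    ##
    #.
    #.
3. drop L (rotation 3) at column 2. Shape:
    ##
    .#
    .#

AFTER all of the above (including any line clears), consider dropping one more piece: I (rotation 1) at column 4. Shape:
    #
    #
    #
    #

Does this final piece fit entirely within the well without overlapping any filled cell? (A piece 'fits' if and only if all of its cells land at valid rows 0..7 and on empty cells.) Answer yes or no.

Answer: yes

Derivation:
Drop 1: J rot0 at col 2 lands with bottom-row=0; cleared 0 line(s) (total 0); column heights now [0 0 2 1 1 0], max=2
Drop 2: J rot1 at col 1 lands with bottom-row=0; cleared 0 line(s) (total 0); column heights now [0 3 3 1 1 0], max=3
Drop 3: L rot3 at col 2 lands with bottom-row=1; cleared 0 line(s) (total 0); column heights now [0 3 4 4 1 0], max=4
Test piece I rot1 at col 4 (width 1): heights before test = [0 3 4 4 1 0]; fits = True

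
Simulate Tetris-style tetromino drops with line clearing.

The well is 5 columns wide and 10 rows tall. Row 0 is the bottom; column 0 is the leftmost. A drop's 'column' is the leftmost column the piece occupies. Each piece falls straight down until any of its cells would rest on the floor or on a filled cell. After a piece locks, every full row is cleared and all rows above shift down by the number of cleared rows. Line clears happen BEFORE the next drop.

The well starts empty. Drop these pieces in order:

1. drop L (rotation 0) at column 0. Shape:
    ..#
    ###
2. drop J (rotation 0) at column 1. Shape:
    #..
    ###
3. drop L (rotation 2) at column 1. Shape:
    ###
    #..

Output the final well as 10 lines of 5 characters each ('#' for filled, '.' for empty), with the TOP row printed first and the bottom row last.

Answer: .....
.....
.....
.....
.###.
.#...
.#...
.###.
..#..
###..

Derivation:
Drop 1: L rot0 at col 0 lands with bottom-row=0; cleared 0 line(s) (total 0); column heights now [1 1 2 0 0], max=2
Drop 2: J rot0 at col 1 lands with bottom-row=2; cleared 0 line(s) (total 0); column heights now [1 4 3 3 0], max=4
Drop 3: L rot2 at col 1 lands with bottom-row=4; cleared 0 line(s) (total 0); column heights now [1 6 6 6 0], max=6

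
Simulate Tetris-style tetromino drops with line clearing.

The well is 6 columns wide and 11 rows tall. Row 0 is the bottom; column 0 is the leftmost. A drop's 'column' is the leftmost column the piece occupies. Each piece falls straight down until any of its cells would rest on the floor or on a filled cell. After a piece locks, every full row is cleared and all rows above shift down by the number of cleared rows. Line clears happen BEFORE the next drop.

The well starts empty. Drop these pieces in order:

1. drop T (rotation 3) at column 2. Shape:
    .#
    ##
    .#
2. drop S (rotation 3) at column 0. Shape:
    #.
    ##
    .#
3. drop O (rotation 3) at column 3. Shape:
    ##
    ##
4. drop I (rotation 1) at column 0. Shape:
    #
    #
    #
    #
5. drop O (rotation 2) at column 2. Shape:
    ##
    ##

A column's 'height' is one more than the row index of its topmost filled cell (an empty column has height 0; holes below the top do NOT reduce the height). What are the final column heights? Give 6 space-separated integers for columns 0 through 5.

Drop 1: T rot3 at col 2 lands with bottom-row=0; cleared 0 line(s) (total 0); column heights now [0 0 2 3 0 0], max=3
Drop 2: S rot3 at col 0 lands with bottom-row=0; cleared 0 line(s) (total 0); column heights now [3 2 2 3 0 0], max=3
Drop 3: O rot3 at col 3 lands with bottom-row=3; cleared 0 line(s) (total 0); column heights now [3 2 2 5 5 0], max=5
Drop 4: I rot1 at col 0 lands with bottom-row=3; cleared 0 line(s) (total 0); column heights now [7 2 2 5 5 0], max=7
Drop 5: O rot2 at col 2 lands with bottom-row=5; cleared 0 line(s) (total 0); column heights now [7 2 7 7 5 0], max=7

Answer: 7 2 7 7 5 0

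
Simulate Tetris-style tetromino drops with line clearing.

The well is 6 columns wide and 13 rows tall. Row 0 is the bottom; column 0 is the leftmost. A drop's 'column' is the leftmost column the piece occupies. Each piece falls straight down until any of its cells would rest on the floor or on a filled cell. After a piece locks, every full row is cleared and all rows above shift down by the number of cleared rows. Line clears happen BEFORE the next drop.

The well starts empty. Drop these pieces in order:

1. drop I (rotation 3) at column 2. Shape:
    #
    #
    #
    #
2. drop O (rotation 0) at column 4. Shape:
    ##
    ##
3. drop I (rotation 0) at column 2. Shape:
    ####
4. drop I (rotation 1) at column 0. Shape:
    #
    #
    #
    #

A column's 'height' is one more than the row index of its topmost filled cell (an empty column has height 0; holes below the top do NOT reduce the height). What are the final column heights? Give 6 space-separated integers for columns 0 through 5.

Drop 1: I rot3 at col 2 lands with bottom-row=0; cleared 0 line(s) (total 0); column heights now [0 0 4 0 0 0], max=4
Drop 2: O rot0 at col 4 lands with bottom-row=0; cleared 0 line(s) (total 0); column heights now [0 0 4 0 2 2], max=4
Drop 3: I rot0 at col 2 lands with bottom-row=4; cleared 0 line(s) (total 0); column heights now [0 0 5 5 5 5], max=5
Drop 4: I rot1 at col 0 lands with bottom-row=0; cleared 0 line(s) (total 0); column heights now [4 0 5 5 5 5], max=5

Answer: 4 0 5 5 5 5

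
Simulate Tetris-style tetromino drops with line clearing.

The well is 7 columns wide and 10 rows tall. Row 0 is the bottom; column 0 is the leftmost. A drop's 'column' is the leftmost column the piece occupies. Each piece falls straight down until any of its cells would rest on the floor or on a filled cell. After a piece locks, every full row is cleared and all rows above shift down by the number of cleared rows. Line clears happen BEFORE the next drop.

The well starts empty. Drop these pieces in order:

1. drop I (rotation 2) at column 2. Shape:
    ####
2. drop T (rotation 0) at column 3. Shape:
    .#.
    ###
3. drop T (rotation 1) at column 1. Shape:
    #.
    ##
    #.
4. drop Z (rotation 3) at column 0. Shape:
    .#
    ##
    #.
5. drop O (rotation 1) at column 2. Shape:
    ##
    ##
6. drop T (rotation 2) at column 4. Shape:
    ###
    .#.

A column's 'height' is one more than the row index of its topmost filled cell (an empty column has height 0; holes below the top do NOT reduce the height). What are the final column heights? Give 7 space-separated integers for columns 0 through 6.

Drop 1: I rot2 at col 2 lands with bottom-row=0; cleared 0 line(s) (total 0); column heights now [0 0 1 1 1 1 0], max=1
Drop 2: T rot0 at col 3 lands with bottom-row=1; cleared 0 line(s) (total 0); column heights now [0 0 1 2 3 2 0], max=3
Drop 3: T rot1 at col 1 lands with bottom-row=0; cleared 0 line(s) (total 0); column heights now [0 3 2 2 3 2 0], max=3
Drop 4: Z rot3 at col 0 lands with bottom-row=2; cleared 0 line(s) (total 0); column heights now [4 5 2 2 3 2 0], max=5
Drop 5: O rot1 at col 2 lands with bottom-row=2; cleared 0 line(s) (total 0); column heights now [4 5 4 4 3 2 0], max=5
Drop 6: T rot2 at col 4 lands with bottom-row=2; cleared 1 line(s) (total 1); column heights now [3 4 3 3 3 3 0], max=4

Answer: 3 4 3 3 3 3 0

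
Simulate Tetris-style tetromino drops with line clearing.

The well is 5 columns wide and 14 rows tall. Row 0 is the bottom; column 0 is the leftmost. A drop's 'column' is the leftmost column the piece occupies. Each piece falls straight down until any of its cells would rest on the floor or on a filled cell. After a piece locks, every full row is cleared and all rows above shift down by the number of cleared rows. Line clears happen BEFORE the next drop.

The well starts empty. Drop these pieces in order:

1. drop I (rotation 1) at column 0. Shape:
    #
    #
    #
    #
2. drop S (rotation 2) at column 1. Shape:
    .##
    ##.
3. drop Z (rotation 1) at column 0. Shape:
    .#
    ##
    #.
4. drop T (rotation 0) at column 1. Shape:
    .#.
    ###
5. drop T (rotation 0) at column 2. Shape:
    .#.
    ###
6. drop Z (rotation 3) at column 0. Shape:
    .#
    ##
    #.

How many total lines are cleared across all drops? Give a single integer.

Drop 1: I rot1 at col 0 lands with bottom-row=0; cleared 0 line(s) (total 0); column heights now [4 0 0 0 0], max=4
Drop 2: S rot2 at col 1 lands with bottom-row=0; cleared 0 line(s) (total 0); column heights now [4 1 2 2 0], max=4
Drop 3: Z rot1 at col 0 lands with bottom-row=4; cleared 0 line(s) (total 0); column heights now [6 7 2 2 0], max=7
Drop 4: T rot0 at col 1 lands with bottom-row=7; cleared 0 line(s) (total 0); column heights now [6 8 9 8 0], max=9
Drop 5: T rot0 at col 2 lands with bottom-row=9; cleared 0 line(s) (total 0); column heights now [6 8 10 11 10], max=11
Drop 6: Z rot3 at col 0 lands with bottom-row=7; cleared 0 line(s) (total 0); column heights now [9 10 10 11 10], max=11

Answer: 0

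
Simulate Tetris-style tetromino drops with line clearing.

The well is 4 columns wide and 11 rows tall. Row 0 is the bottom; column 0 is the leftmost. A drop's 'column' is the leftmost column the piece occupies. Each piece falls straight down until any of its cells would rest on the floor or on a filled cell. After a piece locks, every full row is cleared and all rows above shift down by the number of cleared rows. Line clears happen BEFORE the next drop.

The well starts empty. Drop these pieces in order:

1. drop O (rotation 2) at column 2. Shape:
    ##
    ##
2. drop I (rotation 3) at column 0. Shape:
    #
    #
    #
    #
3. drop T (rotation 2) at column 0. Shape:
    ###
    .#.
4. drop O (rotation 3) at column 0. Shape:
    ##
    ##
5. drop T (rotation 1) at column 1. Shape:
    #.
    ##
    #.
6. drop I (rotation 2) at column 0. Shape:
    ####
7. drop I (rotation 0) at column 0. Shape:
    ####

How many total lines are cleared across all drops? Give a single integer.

Answer: 2

Derivation:
Drop 1: O rot2 at col 2 lands with bottom-row=0; cleared 0 line(s) (total 0); column heights now [0 0 2 2], max=2
Drop 2: I rot3 at col 0 lands with bottom-row=0; cleared 0 line(s) (total 0); column heights now [4 0 2 2], max=4
Drop 3: T rot2 at col 0 lands with bottom-row=3; cleared 0 line(s) (total 0); column heights now [5 5 5 2], max=5
Drop 4: O rot3 at col 0 lands with bottom-row=5; cleared 0 line(s) (total 0); column heights now [7 7 5 2], max=7
Drop 5: T rot1 at col 1 lands with bottom-row=7; cleared 0 line(s) (total 0); column heights now [7 10 9 2], max=10
Drop 6: I rot2 at col 0 lands with bottom-row=10; cleared 1 line(s) (total 1); column heights now [7 10 9 2], max=10
Drop 7: I rot0 at col 0 lands with bottom-row=10; cleared 1 line(s) (total 2); column heights now [7 10 9 2], max=10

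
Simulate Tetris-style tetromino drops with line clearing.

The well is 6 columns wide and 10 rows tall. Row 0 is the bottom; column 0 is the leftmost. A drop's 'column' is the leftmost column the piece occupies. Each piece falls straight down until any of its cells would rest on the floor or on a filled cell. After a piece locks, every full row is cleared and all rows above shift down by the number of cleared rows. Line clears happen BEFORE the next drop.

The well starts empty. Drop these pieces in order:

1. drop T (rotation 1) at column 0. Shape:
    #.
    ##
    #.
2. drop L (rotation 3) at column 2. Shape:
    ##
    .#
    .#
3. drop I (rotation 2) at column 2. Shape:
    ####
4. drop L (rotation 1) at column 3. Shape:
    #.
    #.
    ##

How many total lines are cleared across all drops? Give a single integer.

Answer: 0

Derivation:
Drop 1: T rot1 at col 0 lands with bottom-row=0; cleared 0 line(s) (total 0); column heights now [3 2 0 0 0 0], max=3
Drop 2: L rot3 at col 2 lands with bottom-row=0; cleared 0 line(s) (total 0); column heights now [3 2 3 3 0 0], max=3
Drop 3: I rot2 at col 2 lands with bottom-row=3; cleared 0 line(s) (total 0); column heights now [3 2 4 4 4 4], max=4
Drop 4: L rot1 at col 3 lands with bottom-row=4; cleared 0 line(s) (total 0); column heights now [3 2 4 7 5 4], max=7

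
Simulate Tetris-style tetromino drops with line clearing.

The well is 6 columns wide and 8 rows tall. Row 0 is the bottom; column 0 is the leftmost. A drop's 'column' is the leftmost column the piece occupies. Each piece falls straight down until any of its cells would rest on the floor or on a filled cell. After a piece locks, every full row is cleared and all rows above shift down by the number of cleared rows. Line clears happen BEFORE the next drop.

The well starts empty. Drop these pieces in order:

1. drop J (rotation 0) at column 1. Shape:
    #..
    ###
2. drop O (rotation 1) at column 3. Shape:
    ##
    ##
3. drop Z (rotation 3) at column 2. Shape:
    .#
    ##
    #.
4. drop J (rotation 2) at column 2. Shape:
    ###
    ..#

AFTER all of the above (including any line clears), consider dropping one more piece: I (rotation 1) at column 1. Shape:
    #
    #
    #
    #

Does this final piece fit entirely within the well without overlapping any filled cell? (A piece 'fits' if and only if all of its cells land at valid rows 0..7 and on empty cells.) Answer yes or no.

Answer: yes

Derivation:
Drop 1: J rot0 at col 1 lands with bottom-row=0; cleared 0 line(s) (total 0); column heights now [0 2 1 1 0 0], max=2
Drop 2: O rot1 at col 3 lands with bottom-row=1; cleared 0 line(s) (total 0); column heights now [0 2 1 3 3 0], max=3
Drop 3: Z rot3 at col 2 lands with bottom-row=2; cleared 0 line(s) (total 0); column heights now [0 2 4 5 3 0], max=5
Drop 4: J rot2 at col 2 lands with bottom-row=4; cleared 0 line(s) (total 0); column heights now [0 2 6 6 6 0], max=6
Test piece I rot1 at col 1 (width 1): heights before test = [0 2 6 6 6 0]; fits = True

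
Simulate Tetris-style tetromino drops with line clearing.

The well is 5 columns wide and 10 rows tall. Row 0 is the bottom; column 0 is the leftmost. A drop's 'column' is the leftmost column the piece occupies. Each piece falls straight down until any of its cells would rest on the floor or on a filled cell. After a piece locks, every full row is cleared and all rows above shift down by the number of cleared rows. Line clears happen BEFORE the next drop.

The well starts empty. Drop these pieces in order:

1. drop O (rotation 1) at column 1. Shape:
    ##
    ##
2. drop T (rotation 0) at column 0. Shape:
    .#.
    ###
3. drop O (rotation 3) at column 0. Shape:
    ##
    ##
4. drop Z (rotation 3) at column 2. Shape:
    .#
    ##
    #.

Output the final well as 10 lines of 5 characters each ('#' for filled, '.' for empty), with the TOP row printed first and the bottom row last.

Drop 1: O rot1 at col 1 lands with bottom-row=0; cleared 0 line(s) (total 0); column heights now [0 2 2 0 0], max=2
Drop 2: T rot0 at col 0 lands with bottom-row=2; cleared 0 line(s) (total 0); column heights now [3 4 3 0 0], max=4
Drop 3: O rot3 at col 0 lands with bottom-row=4; cleared 0 line(s) (total 0); column heights now [6 6 3 0 0], max=6
Drop 4: Z rot3 at col 2 lands with bottom-row=3; cleared 0 line(s) (total 0); column heights now [6 6 5 6 0], max=6

Answer: .....
.....
.....
.....
##.#.
####.
.##..
###..
.##..
.##..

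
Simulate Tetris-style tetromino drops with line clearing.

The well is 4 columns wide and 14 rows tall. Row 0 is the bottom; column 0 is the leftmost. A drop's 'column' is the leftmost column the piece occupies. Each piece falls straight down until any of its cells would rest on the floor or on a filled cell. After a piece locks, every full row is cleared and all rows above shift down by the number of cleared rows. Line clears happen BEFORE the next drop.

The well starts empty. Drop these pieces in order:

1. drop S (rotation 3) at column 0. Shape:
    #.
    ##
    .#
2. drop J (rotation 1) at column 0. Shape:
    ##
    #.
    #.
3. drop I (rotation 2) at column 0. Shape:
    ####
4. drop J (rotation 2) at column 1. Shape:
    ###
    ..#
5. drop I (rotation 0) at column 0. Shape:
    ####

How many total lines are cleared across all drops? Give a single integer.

Answer: 2

Derivation:
Drop 1: S rot3 at col 0 lands with bottom-row=0; cleared 0 line(s) (total 0); column heights now [3 2 0 0], max=3
Drop 2: J rot1 at col 0 lands with bottom-row=3; cleared 0 line(s) (total 0); column heights now [6 6 0 0], max=6
Drop 3: I rot2 at col 0 lands with bottom-row=6; cleared 1 line(s) (total 1); column heights now [6 6 0 0], max=6
Drop 4: J rot2 at col 1 lands with bottom-row=5; cleared 0 line(s) (total 1); column heights now [6 7 7 7], max=7
Drop 5: I rot0 at col 0 lands with bottom-row=7; cleared 1 line(s) (total 2); column heights now [6 7 7 7], max=7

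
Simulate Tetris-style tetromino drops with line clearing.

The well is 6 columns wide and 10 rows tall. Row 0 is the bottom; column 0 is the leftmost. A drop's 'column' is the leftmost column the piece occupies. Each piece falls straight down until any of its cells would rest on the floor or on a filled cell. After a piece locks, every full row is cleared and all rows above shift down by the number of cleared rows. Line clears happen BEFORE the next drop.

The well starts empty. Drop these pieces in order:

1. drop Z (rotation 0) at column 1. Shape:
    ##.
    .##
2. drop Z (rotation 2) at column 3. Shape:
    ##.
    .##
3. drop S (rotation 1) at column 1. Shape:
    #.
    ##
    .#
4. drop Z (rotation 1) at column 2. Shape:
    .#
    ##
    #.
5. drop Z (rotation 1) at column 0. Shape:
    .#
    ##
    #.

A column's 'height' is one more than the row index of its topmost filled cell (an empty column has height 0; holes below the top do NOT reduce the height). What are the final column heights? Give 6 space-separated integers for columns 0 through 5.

Answer: 6 7 6 7 2 1

Derivation:
Drop 1: Z rot0 at col 1 lands with bottom-row=0; cleared 0 line(s) (total 0); column heights now [0 2 2 1 0 0], max=2
Drop 2: Z rot2 at col 3 lands with bottom-row=0; cleared 0 line(s) (total 0); column heights now [0 2 2 2 2 1], max=2
Drop 3: S rot1 at col 1 lands with bottom-row=2; cleared 0 line(s) (total 0); column heights now [0 5 4 2 2 1], max=5
Drop 4: Z rot1 at col 2 lands with bottom-row=4; cleared 0 line(s) (total 0); column heights now [0 5 6 7 2 1], max=7
Drop 5: Z rot1 at col 0 lands with bottom-row=4; cleared 0 line(s) (total 0); column heights now [6 7 6 7 2 1], max=7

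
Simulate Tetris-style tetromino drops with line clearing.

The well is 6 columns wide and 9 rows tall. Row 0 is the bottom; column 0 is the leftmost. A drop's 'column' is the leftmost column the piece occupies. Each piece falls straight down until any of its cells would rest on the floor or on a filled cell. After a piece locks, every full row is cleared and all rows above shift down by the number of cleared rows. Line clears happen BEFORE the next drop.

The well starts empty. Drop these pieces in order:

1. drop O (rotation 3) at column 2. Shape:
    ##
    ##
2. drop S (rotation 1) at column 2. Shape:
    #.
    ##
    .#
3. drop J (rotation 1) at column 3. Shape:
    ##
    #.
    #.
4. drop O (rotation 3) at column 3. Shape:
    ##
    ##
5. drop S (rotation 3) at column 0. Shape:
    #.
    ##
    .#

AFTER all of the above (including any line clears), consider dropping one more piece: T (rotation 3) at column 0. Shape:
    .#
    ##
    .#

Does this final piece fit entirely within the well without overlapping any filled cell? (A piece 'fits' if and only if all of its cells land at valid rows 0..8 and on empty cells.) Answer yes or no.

Answer: yes

Derivation:
Drop 1: O rot3 at col 2 lands with bottom-row=0; cleared 0 line(s) (total 0); column heights now [0 0 2 2 0 0], max=2
Drop 2: S rot1 at col 2 lands with bottom-row=2; cleared 0 line(s) (total 0); column heights now [0 0 5 4 0 0], max=5
Drop 3: J rot1 at col 3 lands with bottom-row=4; cleared 0 line(s) (total 0); column heights now [0 0 5 7 7 0], max=7
Drop 4: O rot3 at col 3 lands with bottom-row=7; cleared 0 line(s) (total 0); column heights now [0 0 5 9 9 0], max=9
Drop 5: S rot3 at col 0 lands with bottom-row=0; cleared 0 line(s) (total 0); column heights now [3 2 5 9 9 0], max=9
Test piece T rot3 at col 0 (width 2): heights before test = [3 2 5 9 9 0]; fits = True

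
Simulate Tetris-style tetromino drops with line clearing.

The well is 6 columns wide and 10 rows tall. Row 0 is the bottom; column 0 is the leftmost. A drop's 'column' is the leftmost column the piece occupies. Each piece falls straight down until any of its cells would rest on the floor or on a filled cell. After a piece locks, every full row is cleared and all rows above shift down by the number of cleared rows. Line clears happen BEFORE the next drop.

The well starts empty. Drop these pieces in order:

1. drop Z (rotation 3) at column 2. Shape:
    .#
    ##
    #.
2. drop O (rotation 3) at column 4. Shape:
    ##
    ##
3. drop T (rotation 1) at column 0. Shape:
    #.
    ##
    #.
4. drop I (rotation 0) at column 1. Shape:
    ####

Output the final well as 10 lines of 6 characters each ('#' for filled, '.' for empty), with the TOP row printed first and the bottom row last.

Drop 1: Z rot3 at col 2 lands with bottom-row=0; cleared 0 line(s) (total 0); column heights now [0 0 2 3 0 0], max=3
Drop 2: O rot3 at col 4 lands with bottom-row=0; cleared 0 line(s) (total 0); column heights now [0 0 2 3 2 2], max=3
Drop 3: T rot1 at col 0 lands with bottom-row=0; cleared 1 line(s) (total 1); column heights now [2 0 1 2 1 1], max=2
Drop 4: I rot0 at col 1 lands with bottom-row=2; cleared 0 line(s) (total 1); column heights now [2 3 3 3 3 1], max=3

Answer: ......
......
......
......
......
......
......
.####.
#..#..
#.#.##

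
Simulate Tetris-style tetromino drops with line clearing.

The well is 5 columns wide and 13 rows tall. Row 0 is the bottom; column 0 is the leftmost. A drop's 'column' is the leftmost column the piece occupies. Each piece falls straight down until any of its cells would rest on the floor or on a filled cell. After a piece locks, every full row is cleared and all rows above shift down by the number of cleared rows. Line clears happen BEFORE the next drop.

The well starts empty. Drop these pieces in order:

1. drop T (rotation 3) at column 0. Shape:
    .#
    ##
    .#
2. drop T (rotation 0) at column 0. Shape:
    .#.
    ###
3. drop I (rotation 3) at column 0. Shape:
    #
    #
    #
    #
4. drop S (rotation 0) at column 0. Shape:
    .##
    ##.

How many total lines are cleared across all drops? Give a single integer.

Answer: 0

Derivation:
Drop 1: T rot3 at col 0 lands with bottom-row=0; cleared 0 line(s) (total 0); column heights now [2 3 0 0 0], max=3
Drop 2: T rot0 at col 0 lands with bottom-row=3; cleared 0 line(s) (total 0); column heights now [4 5 4 0 0], max=5
Drop 3: I rot3 at col 0 lands with bottom-row=4; cleared 0 line(s) (total 0); column heights now [8 5 4 0 0], max=8
Drop 4: S rot0 at col 0 lands with bottom-row=8; cleared 0 line(s) (total 0); column heights now [9 10 10 0 0], max=10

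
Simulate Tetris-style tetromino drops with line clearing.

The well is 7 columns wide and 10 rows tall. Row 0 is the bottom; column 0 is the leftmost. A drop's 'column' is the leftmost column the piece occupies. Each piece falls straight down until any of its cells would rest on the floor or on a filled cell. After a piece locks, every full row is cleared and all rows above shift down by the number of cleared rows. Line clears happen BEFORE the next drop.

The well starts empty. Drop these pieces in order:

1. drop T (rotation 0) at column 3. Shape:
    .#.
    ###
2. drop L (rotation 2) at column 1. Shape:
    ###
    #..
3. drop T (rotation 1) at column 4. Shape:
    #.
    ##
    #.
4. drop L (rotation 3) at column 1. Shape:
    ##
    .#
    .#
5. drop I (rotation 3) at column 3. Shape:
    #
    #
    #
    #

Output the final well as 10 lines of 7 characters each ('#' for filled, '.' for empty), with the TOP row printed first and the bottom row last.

Drop 1: T rot0 at col 3 lands with bottom-row=0; cleared 0 line(s) (total 0); column heights now [0 0 0 1 2 1 0], max=2
Drop 2: L rot2 at col 1 lands with bottom-row=0; cleared 0 line(s) (total 0); column heights now [0 2 2 2 2 1 0], max=2
Drop 3: T rot1 at col 4 lands with bottom-row=2; cleared 0 line(s) (total 0); column heights now [0 2 2 2 5 4 0], max=5
Drop 4: L rot3 at col 1 lands with bottom-row=2; cleared 0 line(s) (total 0); column heights now [0 5 5 2 5 4 0], max=5
Drop 5: I rot3 at col 3 lands with bottom-row=2; cleared 0 line(s) (total 0); column heights now [0 5 5 6 5 4 0], max=6

Answer: .......
.......
.......
.......
...#...
.####..
..####.
..###..
.####..
.#.###.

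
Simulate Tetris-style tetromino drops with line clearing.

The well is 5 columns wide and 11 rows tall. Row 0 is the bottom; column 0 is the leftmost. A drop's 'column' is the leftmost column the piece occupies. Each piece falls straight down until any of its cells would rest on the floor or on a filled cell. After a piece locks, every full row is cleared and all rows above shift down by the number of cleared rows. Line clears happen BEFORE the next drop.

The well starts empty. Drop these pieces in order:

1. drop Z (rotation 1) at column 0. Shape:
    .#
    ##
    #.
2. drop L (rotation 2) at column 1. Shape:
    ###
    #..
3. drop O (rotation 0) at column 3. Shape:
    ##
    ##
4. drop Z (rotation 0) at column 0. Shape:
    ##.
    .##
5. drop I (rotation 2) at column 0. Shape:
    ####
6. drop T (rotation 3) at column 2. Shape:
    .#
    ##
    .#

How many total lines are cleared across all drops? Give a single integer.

Drop 1: Z rot1 at col 0 lands with bottom-row=0; cleared 0 line(s) (total 0); column heights now [2 3 0 0 0], max=3
Drop 2: L rot2 at col 1 lands with bottom-row=3; cleared 0 line(s) (total 0); column heights now [2 5 5 5 0], max=5
Drop 3: O rot0 at col 3 lands with bottom-row=5; cleared 0 line(s) (total 0); column heights now [2 5 5 7 7], max=7
Drop 4: Z rot0 at col 0 lands with bottom-row=5; cleared 0 line(s) (total 0); column heights now [7 7 6 7 7], max=7
Drop 5: I rot2 at col 0 lands with bottom-row=7; cleared 0 line(s) (total 0); column heights now [8 8 8 8 7], max=8
Drop 6: T rot3 at col 2 lands with bottom-row=8; cleared 0 line(s) (total 0); column heights now [8 8 10 11 7], max=11

Answer: 0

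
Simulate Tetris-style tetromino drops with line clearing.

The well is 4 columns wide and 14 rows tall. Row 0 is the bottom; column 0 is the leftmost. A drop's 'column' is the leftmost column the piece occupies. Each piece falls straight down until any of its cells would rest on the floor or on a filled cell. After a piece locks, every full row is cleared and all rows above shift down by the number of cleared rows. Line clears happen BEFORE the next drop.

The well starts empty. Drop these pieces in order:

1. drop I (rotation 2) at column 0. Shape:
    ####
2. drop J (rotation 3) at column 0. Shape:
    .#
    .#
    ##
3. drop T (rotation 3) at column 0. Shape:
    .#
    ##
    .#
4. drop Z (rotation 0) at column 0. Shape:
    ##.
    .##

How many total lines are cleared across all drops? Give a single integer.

Drop 1: I rot2 at col 0 lands with bottom-row=0; cleared 1 line(s) (total 1); column heights now [0 0 0 0], max=0
Drop 2: J rot3 at col 0 lands with bottom-row=0; cleared 0 line(s) (total 1); column heights now [1 3 0 0], max=3
Drop 3: T rot3 at col 0 lands with bottom-row=3; cleared 0 line(s) (total 1); column heights now [5 6 0 0], max=6
Drop 4: Z rot0 at col 0 lands with bottom-row=6; cleared 0 line(s) (total 1); column heights now [8 8 7 0], max=8

Answer: 1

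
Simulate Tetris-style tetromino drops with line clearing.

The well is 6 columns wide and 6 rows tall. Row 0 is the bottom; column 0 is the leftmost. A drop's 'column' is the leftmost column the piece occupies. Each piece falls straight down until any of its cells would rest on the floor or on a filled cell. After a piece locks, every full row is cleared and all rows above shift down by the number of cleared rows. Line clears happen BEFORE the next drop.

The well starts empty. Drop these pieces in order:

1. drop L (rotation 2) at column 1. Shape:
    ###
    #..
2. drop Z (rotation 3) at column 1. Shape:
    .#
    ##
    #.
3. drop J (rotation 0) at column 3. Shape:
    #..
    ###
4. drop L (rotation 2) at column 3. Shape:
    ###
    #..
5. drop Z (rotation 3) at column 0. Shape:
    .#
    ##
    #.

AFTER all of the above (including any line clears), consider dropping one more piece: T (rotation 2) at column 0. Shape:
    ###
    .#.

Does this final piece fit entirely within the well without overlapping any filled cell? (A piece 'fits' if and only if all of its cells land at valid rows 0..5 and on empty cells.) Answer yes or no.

Answer: no

Derivation:
Drop 1: L rot2 at col 1 lands with bottom-row=0; cleared 0 line(s) (total 0); column heights now [0 2 2 2 0 0], max=2
Drop 2: Z rot3 at col 1 lands with bottom-row=2; cleared 0 line(s) (total 0); column heights now [0 4 5 2 0 0], max=5
Drop 3: J rot0 at col 3 lands with bottom-row=2; cleared 0 line(s) (total 0); column heights now [0 4 5 4 3 3], max=5
Drop 4: L rot2 at col 3 lands with bottom-row=4; cleared 0 line(s) (total 0); column heights now [0 4 5 6 6 6], max=6
Drop 5: Z rot3 at col 0 lands with bottom-row=3; cleared 0 line(s) (total 0); column heights now [5 6 5 6 6 6], max=6
Test piece T rot2 at col 0 (width 3): heights before test = [5 6 5 6 6 6]; fits = False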